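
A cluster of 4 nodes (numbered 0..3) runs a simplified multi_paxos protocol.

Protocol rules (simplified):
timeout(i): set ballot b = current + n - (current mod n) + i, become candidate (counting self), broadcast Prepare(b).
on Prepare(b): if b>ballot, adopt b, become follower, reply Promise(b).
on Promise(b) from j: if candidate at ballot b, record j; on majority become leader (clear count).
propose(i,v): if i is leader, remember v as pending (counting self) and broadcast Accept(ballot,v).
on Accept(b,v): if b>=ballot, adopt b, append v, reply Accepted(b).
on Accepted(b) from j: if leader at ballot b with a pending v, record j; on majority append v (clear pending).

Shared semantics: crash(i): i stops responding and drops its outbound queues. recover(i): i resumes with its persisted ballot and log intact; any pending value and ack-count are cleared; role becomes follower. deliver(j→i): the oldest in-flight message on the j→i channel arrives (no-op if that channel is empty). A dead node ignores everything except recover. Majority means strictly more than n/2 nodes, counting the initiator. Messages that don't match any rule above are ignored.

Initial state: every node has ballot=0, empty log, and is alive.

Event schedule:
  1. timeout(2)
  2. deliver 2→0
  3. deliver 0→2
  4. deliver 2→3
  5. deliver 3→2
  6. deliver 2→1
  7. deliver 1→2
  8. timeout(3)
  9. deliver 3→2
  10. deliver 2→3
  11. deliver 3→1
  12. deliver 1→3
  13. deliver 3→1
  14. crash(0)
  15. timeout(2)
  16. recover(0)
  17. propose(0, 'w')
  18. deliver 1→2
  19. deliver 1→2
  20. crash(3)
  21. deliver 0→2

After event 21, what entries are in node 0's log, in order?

empty

step 1 timeout(2): 2={cand,b=6,log=-}
step 2 deliver 2→0: 0={foll,b=6,log=-}
step 3 deliver 0→2: —
step 4 deliver 2→3: 3={foll,b=6,log=-}
step 5 deliver 3→2: 2={lead,b=6,log=-}
step 6 deliver 2→1: 1={foll,b=6,log=-}
step 7 deliver 1→2: —
step 8 timeout(3): 3={cand,b=11,log=-}
step 9 deliver 3→2: 2={foll,b=11,log=-}
step 10 deliver 2→3: —
step 11 deliver 3→1: 1={foll,b=11,log=-}
step 12 deliver 1→3: 3={lead,b=11,log=-}
step 13 deliver 3→1: —
step 14 crash(0): 0={✗foll,b=6,log=-}
step 15 timeout(2): 2={cand,b=14,log=-}
step 16 recover(0): 0={foll,b=6,log=-}
step 17 propose(0,'w'): —
step 18 deliver 1→2: —
step 19 deliver 1→2: —
step 20 crash(3): 3={✗lead,b=11,log=-}
step 21 deliver 0→2: —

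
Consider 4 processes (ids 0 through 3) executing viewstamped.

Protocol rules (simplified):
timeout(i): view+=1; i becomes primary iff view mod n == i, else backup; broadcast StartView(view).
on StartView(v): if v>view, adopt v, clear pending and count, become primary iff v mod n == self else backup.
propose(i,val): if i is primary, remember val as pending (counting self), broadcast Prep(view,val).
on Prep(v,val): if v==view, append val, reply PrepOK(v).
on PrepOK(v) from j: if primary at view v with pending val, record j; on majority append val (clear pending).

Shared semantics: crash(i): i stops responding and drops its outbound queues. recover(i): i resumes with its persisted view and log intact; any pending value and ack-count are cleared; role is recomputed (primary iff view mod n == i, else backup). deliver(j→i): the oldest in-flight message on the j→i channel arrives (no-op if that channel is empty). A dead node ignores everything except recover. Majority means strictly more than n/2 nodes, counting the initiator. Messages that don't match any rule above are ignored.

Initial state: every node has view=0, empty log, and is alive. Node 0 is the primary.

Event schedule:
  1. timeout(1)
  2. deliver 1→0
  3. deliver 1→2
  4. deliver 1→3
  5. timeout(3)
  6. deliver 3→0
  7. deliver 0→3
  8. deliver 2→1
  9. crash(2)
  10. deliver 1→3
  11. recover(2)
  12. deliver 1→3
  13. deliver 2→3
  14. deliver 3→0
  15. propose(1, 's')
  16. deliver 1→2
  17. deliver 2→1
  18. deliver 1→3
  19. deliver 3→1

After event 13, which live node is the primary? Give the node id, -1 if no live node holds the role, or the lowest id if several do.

1

1. timeout(1):  <1:prim v1 ->
2. deliver 1→0:  <0:back v1 ->
3. deliver 1→2:  <2:back v1 ->
4. deliver 1→3:  <3:back v1 ->
5. timeout(3):  <3:back v2 ->
6. deliver 3→0:  <0:back v2 ->
7. deliver 0→3:  nop
8. deliver 2→1:  nop
9. crash(2):  <2:✗back v1 ->
10. deliver 1→3:  nop
11. recover(2):  <2:back v1 ->
12. deliver 1→3:  nop
13. deliver 2→3:  nop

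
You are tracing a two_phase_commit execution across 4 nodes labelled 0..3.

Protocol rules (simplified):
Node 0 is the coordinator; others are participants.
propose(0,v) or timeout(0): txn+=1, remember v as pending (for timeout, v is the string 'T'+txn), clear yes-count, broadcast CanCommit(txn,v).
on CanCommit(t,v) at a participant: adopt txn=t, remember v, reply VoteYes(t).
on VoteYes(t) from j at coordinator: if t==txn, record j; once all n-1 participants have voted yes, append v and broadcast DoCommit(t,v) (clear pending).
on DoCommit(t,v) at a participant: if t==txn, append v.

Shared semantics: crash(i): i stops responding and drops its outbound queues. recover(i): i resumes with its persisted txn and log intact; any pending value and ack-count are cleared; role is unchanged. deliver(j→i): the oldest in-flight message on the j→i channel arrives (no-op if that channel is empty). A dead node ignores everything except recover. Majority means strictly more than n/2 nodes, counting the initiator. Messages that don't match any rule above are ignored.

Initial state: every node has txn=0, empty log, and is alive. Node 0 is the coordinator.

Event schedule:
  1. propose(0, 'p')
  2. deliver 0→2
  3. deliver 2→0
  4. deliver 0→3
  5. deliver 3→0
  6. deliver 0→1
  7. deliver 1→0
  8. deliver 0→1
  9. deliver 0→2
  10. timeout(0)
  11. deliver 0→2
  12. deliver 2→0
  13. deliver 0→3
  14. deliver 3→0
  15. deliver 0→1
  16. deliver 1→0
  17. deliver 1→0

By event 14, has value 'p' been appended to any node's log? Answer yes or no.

yes

[1] propose(0,'p') → N0(coor t1 [-])
[2] deliver 0→2 → N2(part t1 [-])
[3] deliver 2→0 → ∅
[4] deliver 0→3 → N3(part t1 [-])
[5] deliver 3→0 → ∅
[6] deliver 0→1 → N1(part t1 [-])
[7] deliver 1→0 → N0(coor t1 [p])
[8] deliver 0→1 → N1(part t1 [p])
[9] deliver 0→2 → N2(part t1 [p])
[10] timeout(0) → N0(coor t2 [p])
[11] deliver 0→2 → N2(part t2 [p])
[12] deliver 2→0 → ∅
[13] deliver 0→3 → N3(part t1 [p])
[14] deliver 3→0 → ∅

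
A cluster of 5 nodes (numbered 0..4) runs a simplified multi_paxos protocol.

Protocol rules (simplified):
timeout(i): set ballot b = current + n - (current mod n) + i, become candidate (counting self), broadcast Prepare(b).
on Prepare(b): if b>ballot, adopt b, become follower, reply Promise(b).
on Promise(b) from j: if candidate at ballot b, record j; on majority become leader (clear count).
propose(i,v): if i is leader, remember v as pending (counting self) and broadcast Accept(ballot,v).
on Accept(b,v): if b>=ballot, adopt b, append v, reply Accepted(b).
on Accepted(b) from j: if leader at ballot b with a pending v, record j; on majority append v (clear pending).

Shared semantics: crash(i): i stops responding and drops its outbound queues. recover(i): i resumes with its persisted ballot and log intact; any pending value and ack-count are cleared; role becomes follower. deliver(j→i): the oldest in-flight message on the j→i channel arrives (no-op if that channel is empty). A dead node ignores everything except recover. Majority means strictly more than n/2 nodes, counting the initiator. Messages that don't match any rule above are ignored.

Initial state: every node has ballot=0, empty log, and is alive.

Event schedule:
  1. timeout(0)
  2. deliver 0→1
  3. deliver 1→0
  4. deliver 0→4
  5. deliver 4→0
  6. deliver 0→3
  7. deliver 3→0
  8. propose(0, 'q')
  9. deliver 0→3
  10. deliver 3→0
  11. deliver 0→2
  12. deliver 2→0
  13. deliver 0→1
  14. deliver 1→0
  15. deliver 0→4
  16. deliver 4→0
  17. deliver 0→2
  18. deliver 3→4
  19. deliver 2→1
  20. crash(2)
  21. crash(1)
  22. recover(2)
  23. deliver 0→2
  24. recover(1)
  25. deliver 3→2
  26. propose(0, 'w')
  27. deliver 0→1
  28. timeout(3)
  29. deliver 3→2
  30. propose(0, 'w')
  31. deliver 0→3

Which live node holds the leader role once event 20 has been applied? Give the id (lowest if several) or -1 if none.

e1 timeout(0): 0[cand,b=5,-]
e2 deliver 0→1: 1[foll,b=5,-]
e3 deliver 1→0: ·
e4 deliver 0→4: 4[foll,b=5,-]
e5 deliver 4→0: 0[lead,b=5,-]
e6 deliver 0→3: 3[foll,b=5,-]
e7 deliver 3→0: ·
e8 propose(0,'q'): ·
e9 deliver 0→3: 3[foll,b=5,q]
e10 deliver 3→0: ·
e11 deliver 0→2: 2[foll,b=5,-]
e12 deliver 2→0: ·
e13 deliver 0→1: 1[foll,b=5,q]
e14 deliver 1→0: 0[lead,b=5,q]
e15 deliver 0→4: 4[foll,b=5,q]
e16 deliver 4→0: ·
e17 deliver 0→2: 2[foll,b=5,q]
e18 deliver 3→4: ·
e19 deliver 2→1: ·
e20 crash(2): 2[✗foll,b=5,q]

0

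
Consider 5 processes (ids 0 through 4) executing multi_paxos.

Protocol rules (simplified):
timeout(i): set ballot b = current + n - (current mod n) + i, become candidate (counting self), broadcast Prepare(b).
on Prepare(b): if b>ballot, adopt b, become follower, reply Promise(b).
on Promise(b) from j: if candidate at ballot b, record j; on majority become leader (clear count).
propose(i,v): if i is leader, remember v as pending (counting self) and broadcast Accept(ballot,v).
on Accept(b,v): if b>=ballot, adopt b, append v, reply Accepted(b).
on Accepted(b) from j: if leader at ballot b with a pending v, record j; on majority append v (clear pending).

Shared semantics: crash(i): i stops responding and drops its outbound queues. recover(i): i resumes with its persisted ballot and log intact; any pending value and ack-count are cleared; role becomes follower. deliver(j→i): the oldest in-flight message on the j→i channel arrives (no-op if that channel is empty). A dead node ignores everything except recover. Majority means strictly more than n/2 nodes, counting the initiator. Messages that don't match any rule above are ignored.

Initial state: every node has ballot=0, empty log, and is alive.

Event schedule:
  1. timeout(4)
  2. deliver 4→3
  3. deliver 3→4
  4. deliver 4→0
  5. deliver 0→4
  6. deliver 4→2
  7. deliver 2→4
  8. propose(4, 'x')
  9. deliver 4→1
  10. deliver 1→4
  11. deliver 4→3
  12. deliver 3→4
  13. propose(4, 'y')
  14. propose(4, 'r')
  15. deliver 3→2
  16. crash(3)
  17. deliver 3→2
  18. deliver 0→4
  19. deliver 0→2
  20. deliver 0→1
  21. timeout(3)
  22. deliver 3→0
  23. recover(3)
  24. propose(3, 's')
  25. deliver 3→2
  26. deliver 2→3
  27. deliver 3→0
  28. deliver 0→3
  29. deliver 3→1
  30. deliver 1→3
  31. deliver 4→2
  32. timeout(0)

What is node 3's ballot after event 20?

step 1 timeout(4): 4={cand,b=9,log=-}
step 2 deliver 4→3: 3={foll,b=9,log=-}
step 3 deliver 3→4: —
step 4 deliver 4→0: 0={foll,b=9,log=-}
step 5 deliver 0→4: 4={lead,b=9,log=-}
step 6 deliver 4→2: 2={foll,b=9,log=-}
step 7 deliver 2→4: —
step 8 propose(4,'x'): —
step 9 deliver 4→1: 1={foll,b=9,log=-}
step 10 deliver 1→4: —
step 11 deliver 4→3: 3={foll,b=9,log=x}
step 12 deliver 3→4: —
step 13 propose(4,'y'): —
step 14 propose(4,'r'): —
step 15 deliver 3→2: —
step 16 crash(3): 3={✗foll,b=9,log=x}
step 17 deliver 3→2: —
step 18 deliver 0→4: —
step 19 deliver 0→2: —
step 20 deliver 0→1: —

9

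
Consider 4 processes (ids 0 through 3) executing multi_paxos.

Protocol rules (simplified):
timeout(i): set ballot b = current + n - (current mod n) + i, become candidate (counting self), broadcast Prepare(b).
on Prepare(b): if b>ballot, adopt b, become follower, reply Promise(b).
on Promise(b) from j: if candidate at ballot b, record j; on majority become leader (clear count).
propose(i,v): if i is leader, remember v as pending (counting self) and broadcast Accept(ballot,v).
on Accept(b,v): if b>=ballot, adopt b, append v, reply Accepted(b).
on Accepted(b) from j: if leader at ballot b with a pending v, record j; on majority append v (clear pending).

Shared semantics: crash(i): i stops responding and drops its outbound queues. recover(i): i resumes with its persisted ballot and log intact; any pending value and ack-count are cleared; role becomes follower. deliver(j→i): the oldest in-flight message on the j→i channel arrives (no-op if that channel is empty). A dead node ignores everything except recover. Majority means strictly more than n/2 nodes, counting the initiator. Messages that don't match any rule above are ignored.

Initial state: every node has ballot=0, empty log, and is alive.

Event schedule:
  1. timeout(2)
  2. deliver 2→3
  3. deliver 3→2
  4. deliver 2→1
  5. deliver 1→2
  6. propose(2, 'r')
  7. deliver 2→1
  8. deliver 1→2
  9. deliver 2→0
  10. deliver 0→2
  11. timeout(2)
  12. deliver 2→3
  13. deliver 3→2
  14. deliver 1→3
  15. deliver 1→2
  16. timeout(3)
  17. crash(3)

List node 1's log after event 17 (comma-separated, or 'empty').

r

[1] timeout(2) → N2(cand b6 [-])
[2] deliver 2→3 → N3(foll b6 [-])
[3] deliver 3→2 → ∅
[4] deliver 2→1 → N1(foll b6 [-])
[5] deliver 1→2 → N2(lead b6 [-])
[6] propose(2,'r') → ∅
[7] deliver 2→1 → N1(foll b6 [r])
[8] deliver 1→2 → ∅
[9] deliver 2→0 → N0(foll b6 [-])
[10] deliver 0→2 → ∅
[11] timeout(2) → N2(cand b10 [-])
[12] deliver 2→3 → N3(foll b6 [r])
[13] deliver 3→2 → ∅
[14] deliver 1→3 → ∅
[15] deliver 1→2 → ∅
[16] timeout(3) → N3(cand b11 [r])
[17] crash(3) → N3(✗cand b11 [r])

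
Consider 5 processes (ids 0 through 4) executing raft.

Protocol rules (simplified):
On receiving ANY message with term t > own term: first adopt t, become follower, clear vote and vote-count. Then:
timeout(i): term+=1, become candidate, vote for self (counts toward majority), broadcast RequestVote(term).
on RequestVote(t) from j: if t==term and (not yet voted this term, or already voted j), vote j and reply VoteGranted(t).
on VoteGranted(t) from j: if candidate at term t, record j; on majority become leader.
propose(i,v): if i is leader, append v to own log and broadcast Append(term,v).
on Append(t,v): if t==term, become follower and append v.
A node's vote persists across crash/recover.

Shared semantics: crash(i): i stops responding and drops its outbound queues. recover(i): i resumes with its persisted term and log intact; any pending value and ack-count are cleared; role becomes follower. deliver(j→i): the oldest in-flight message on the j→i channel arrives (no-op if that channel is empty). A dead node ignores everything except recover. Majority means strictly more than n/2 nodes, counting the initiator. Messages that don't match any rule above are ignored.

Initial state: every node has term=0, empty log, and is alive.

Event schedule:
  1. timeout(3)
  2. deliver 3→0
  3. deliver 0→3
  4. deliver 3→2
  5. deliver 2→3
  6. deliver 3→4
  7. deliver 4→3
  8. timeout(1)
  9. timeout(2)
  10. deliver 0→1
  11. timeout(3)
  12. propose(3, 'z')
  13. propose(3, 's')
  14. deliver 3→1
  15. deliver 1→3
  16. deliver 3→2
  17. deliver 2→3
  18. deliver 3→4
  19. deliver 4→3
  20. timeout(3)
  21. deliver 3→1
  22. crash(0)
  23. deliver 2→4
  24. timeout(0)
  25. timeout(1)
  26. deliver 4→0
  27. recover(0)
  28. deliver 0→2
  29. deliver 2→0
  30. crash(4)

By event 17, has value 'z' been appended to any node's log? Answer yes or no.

no

e1 timeout(3): 3[cand,t=1,-]
e2 deliver 3→0: 0[foll,t=1,-]
e3 deliver 0→3: ·
e4 deliver 3→2: 2[foll,t=1,-]
e5 deliver 2→3: 3[lead,t=1,-]
e6 deliver 3→4: 4[foll,t=1,-]
e7 deliver 4→3: ·
e8 timeout(1): 1[cand,t=1,-]
e9 timeout(2): 2[cand,t=2,-]
e10 deliver 0→1: ·
e11 timeout(3): 3[cand,t=2,-]
e12 propose(3,'z'): ·
e13 propose(3,'s'): ·
e14 deliver 3→1: ·
e15 deliver 1→3: ·
e16 deliver 3→2: ·
e17 deliver 2→3: ·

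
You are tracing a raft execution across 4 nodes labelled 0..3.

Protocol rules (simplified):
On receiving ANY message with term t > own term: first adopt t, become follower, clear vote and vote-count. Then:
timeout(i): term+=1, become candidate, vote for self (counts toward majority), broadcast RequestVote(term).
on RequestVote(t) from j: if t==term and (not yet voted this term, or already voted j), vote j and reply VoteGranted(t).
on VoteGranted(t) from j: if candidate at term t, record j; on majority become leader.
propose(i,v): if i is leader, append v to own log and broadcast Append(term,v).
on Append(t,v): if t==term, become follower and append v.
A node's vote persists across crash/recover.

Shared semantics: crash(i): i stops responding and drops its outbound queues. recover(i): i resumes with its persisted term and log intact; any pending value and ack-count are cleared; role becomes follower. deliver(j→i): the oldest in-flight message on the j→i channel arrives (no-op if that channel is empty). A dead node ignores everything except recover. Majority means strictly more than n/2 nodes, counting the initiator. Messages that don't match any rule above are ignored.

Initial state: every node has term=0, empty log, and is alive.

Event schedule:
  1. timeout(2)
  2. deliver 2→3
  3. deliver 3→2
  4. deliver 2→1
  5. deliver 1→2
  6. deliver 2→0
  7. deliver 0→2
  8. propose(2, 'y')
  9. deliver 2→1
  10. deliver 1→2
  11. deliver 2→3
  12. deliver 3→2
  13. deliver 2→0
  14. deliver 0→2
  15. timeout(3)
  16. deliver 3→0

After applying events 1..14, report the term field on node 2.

1. timeout(2):  <2:cand t1 ->
2. deliver 2→3:  <3:foll t1 ->
3. deliver 3→2:  nop
4. deliver 2→1:  <1:foll t1 ->
5. deliver 1→2:  <2:lead t1 ->
6. deliver 2→0:  <0:foll t1 ->
7. deliver 0→2:  nop
8. propose(2,'y'):  <2:lead t1 y>
9. deliver 2→1:  <1:foll t1 y>
10. deliver 1→2:  nop
11. deliver 2→3:  <3:foll t1 y>
12. deliver 3→2:  nop
13. deliver 2→0:  <0:foll t1 y>
14. deliver 0→2:  nop

1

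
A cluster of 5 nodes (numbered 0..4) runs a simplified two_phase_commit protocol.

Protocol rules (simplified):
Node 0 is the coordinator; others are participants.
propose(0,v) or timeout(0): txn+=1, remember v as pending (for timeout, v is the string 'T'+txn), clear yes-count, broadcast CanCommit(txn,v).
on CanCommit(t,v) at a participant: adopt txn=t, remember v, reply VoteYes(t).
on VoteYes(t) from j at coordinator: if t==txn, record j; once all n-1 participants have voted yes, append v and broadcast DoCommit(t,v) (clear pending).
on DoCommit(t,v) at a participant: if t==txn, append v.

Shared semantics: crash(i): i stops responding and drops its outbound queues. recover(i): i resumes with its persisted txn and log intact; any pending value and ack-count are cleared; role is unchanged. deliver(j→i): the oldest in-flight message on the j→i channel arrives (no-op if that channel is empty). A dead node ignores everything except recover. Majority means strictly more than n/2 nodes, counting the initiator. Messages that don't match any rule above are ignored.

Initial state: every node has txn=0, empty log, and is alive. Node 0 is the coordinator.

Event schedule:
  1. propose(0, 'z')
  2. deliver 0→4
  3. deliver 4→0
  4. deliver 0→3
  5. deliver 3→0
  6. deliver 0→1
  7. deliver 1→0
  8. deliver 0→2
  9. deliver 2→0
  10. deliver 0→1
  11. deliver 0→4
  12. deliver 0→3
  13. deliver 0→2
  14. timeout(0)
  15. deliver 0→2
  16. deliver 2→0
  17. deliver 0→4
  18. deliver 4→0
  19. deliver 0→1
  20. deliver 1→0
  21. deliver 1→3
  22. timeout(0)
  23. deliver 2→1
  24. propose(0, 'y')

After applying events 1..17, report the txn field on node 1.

1

[1] propose(0,'z') → N0(coor t1 [-])
[2] deliver 0→4 → N4(part t1 [-])
[3] deliver 4→0 → ∅
[4] deliver 0→3 → N3(part t1 [-])
[5] deliver 3→0 → ∅
[6] deliver 0→1 → N1(part t1 [-])
[7] deliver 1→0 → ∅
[8] deliver 0→2 → N2(part t1 [-])
[9] deliver 2→0 → N0(coor t1 [z])
[10] deliver 0→1 → N1(part t1 [z])
[11] deliver 0→4 → N4(part t1 [z])
[12] deliver 0→3 → N3(part t1 [z])
[13] deliver 0→2 → N2(part t1 [z])
[14] timeout(0) → N0(coor t2 [z])
[15] deliver 0→2 → N2(part t2 [z])
[16] deliver 2→0 → ∅
[17] deliver 0→4 → N4(part t2 [z])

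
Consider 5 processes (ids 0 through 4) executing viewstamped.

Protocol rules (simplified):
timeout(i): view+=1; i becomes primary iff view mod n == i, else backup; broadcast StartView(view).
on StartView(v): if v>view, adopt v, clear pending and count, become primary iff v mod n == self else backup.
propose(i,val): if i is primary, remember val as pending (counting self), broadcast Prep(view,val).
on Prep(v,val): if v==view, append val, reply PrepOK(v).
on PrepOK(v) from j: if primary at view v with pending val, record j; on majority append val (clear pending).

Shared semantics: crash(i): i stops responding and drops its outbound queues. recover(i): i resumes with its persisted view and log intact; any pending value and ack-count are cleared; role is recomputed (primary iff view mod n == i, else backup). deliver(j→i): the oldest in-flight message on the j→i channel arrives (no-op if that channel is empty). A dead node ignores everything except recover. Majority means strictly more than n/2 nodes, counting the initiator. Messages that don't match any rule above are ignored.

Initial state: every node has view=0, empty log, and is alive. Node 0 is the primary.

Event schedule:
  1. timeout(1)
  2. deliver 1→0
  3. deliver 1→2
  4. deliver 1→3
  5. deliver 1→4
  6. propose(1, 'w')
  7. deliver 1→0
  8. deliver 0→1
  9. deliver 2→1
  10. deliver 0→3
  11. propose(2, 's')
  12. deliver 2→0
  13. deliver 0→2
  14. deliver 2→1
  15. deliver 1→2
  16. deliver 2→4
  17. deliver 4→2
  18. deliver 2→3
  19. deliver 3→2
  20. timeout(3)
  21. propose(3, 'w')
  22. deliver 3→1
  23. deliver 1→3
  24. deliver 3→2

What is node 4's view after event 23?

[1] timeout(1) → N1(prim v1 [-])
[2] deliver 1→0 → N0(back v1 [-])
[3] deliver 1→2 → N2(back v1 [-])
[4] deliver 1→3 → N3(back v1 [-])
[5] deliver 1→4 → N4(back v1 [-])
[6] propose(1,'w') → ∅
[7] deliver 1→0 → N0(back v1 [w])
[8] deliver 0→1 → ∅
[9] deliver 2→1 → ∅
[10] deliver 0→3 → ∅
[11] propose(2,'s') → ∅
[12] deliver 2→0 → ∅
[13] deliver 0→2 → ∅
[14] deliver 2→1 → ∅
[15] deliver 1→2 → N2(back v1 [w])
[16] deliver 2→4 → ∅
[17] deliver 4→2 → ∅
[18] deliver 2→3 → ∅
[19] deliver 3→2 → ∅
[20] timeout(3) → N3(back v2 [-])
[21] propose(3,'w') → ∅
[22] deliver 3→1 → N1(back v2 [-])
[23] deliver 1→3 → ∅

1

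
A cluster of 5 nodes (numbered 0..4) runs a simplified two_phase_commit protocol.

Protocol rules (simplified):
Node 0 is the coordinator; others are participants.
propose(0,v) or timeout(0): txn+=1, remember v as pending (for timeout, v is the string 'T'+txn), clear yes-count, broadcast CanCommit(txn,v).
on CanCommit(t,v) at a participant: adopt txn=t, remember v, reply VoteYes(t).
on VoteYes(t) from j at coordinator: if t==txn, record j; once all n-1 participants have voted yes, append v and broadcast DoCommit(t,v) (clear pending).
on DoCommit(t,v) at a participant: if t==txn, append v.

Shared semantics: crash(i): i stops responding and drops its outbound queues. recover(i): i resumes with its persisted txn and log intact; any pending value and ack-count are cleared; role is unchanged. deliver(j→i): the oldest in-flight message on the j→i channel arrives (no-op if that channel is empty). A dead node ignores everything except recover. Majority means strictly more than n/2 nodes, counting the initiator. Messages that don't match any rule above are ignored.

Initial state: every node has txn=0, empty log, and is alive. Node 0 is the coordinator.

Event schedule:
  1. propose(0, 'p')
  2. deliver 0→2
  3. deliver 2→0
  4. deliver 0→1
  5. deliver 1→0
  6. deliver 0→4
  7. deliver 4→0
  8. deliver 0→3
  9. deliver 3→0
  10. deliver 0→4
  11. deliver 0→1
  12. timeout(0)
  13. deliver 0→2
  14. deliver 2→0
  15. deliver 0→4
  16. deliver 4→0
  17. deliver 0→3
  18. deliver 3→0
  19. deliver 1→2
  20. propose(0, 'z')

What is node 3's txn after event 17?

1

after 1 — propose(0,'p'): n0:coor/t1/[-]
after 2 — deliver 0→2: n2:part/t1/[-]
after 3 — deliver 2→0: ·
after 4 — deliver 0→1: n1:part/t1/[-]
after 5 — deliver 1→0: ·
after 6 — deliver 0→4: n4:part/t1/[-]
after 7 — deliver 4→0: ·
after 8 — deliver 0→3: n3:part/t1/[-]
after 9 — deliver 3→0: n0:coor/t1/[p]
after 10 — deliver 0→4: n4:part/t1/[p]
after 11 — deliver 0→1: n1:part/t1/[p]
after 12 — timeout(0): n0:coor/t2/[p]
after 13 — deliver 0→2: n2:part/t1/[p]
after 14 — deliver 2→0: ·
after 15 — deliver 0→4: n4:part/t2/[p]
after 16 — deliver 4→0: ·
after 17 — deliver 0→3: n3:part/t1/[p]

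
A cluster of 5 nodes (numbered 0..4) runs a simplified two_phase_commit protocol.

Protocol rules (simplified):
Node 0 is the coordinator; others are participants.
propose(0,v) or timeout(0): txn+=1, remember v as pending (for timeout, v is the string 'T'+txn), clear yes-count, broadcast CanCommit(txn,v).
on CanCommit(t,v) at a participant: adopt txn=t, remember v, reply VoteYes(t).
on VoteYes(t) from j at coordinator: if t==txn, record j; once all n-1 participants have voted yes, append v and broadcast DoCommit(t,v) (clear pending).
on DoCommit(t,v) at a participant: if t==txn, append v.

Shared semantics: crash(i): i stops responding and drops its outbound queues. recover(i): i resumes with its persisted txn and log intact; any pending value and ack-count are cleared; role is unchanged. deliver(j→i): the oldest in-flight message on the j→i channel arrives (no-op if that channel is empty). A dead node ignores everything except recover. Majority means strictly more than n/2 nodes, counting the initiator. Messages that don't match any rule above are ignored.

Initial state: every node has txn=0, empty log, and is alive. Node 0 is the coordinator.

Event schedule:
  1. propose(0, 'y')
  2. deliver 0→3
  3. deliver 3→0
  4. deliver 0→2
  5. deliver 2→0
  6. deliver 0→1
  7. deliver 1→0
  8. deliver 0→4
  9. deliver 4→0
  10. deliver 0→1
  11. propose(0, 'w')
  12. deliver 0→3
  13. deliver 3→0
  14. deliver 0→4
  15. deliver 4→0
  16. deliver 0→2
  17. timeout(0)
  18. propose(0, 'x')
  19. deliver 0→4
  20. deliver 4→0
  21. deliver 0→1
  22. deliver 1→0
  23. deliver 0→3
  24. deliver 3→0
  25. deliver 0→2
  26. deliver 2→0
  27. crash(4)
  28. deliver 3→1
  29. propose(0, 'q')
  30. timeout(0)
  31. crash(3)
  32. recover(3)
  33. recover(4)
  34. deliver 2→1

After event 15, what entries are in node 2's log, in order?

empty

step 1 propose(0,'y'): 0={coor,t=1,log=-}
step 2 deliver 0→3: 3={part,t=1,log=-}
step 3 deliver 3→0: —
step 4 deliver 0→2: 2={part,t=1,log=-}
step 5 deliver 2→0: —
step 6 deliver 0→1: 1={part,t=1,log=-}
step 7 deliver 1→0: —
step 8 deliver 0→4: 4={part,t=1,log=-}
step 9 deliver 4→0: 0={coor,t=1,log=y}
step 10 deliver 0→1: 1={part,t=1,log=y}
step 11 propose(0,'w'): 0={coor,t=2,log=y}
step 12 deliver 0→3: 3={part,t=1,log=y}
step 13 deliver 3→0: —
step 14 deliver 0→4: 4={part,t=1,log=y}
step 15 deliver 4→0: —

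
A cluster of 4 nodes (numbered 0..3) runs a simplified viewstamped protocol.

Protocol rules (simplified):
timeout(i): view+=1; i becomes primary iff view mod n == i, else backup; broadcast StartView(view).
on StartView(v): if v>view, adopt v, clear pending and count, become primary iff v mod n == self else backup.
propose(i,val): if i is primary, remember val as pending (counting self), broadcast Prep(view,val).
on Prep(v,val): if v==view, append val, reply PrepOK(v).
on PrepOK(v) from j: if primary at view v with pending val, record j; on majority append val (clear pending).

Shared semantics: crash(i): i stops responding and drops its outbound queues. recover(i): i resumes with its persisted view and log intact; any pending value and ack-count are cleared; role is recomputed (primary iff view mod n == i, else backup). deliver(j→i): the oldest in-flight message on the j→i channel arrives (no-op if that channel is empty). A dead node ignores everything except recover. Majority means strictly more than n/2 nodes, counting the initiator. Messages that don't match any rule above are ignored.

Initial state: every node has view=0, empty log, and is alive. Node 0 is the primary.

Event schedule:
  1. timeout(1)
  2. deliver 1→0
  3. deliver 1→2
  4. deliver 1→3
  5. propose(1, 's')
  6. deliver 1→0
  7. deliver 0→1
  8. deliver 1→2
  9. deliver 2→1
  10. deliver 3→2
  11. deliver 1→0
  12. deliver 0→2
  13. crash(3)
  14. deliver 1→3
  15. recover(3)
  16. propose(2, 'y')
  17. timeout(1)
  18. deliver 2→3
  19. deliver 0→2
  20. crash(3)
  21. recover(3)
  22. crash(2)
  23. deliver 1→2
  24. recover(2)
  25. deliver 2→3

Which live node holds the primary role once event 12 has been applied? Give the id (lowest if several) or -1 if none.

1

[1] timeout(1) → N1(prim v1 [-])
[2] deliver 1→0 → N0(back v1 [-])
[3] deliver 1→2 → N2(back v1 [-])
[4] deliver 1→3 → N3(back v1 [-])
[5] propose(1,'s') → ∅
[6] deliver 1→0 → N0(back v1 [s])
[7] deliver 0→1 → ∅
[8] deliver 1→2 → N2(back v1 [s])
[9] deliver 2→1 → N1(prim v1 [s])
[10] deliver 3→2 → ∅
[11] deliver 1→0 → ∅
[12] deliver 0→2 → ∅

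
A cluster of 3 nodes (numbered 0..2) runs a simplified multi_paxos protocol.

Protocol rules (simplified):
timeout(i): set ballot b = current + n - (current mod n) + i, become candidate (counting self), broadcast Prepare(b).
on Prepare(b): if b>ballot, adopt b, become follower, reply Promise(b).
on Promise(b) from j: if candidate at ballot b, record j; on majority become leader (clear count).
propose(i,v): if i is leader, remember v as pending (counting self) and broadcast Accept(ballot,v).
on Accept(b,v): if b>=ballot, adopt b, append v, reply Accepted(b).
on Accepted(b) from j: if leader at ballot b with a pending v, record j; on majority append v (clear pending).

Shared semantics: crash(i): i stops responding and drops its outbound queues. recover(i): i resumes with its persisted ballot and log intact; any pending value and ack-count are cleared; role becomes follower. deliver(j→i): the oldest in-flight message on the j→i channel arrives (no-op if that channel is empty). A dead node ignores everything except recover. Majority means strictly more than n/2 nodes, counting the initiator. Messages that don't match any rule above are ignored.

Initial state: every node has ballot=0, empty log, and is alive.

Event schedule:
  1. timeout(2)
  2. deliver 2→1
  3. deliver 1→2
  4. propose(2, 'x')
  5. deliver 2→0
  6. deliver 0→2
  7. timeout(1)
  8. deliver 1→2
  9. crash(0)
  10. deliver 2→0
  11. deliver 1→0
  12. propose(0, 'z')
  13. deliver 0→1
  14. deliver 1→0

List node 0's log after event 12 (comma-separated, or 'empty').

empty

e1 timeout(2): 2[cand,b=5,-]
e2 deliver 2→1: 1[foll,b=5,-]
e3 deliver 1→2: 2[lead,b=5,-]
e4 propose(2,'x'): ·
e5 deliver 2→0: 0[foll,b=5,-]
e6 deliver 0→2: ·
e7 timeout(1): 1[cand,b=7,-]
e8 deliver 1→2: 2[foll,b=7,-]
e9 crash(0): 0[✗foll,b=5,-]
e10 deliver 2→0: ·
e11 deliver 1→0: ·
e12 propose(0,'z'): ·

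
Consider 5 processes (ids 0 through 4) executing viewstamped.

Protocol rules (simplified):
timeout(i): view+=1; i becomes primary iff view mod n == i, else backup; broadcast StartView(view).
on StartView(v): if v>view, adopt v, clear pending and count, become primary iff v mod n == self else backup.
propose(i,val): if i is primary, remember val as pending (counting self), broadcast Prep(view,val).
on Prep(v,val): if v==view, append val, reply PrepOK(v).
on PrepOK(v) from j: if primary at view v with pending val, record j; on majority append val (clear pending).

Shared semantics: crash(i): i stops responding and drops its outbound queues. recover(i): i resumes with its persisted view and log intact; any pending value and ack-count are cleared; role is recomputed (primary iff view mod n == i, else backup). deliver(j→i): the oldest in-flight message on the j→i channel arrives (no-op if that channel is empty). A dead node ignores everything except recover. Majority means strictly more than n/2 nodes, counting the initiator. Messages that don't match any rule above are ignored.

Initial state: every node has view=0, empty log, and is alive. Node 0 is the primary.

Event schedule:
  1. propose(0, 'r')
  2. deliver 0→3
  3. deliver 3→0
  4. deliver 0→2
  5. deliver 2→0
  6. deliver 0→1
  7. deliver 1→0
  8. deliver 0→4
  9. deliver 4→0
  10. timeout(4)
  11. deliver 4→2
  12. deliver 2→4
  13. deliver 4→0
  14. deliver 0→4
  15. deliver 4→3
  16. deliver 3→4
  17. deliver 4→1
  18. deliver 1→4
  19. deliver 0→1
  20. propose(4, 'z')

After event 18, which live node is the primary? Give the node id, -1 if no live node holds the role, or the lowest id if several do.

[1] propose(0,'r') → ∅
[2] deliver 0→3 → N3(back v0 [r])
[3] deliver 3→0 → ∅
[4] deliver 0→2 → N2(back v0 [r])
[5] deliver 2→0 → N0(prim v0 [r])
[6] deliver 0→1 → N1(back v0 [r])
[7] deliver 1→0 → ∅
[8] deliver 0→4 → N4(back v0 [r])
[9] deliver 4→0 → ∅
[10] timeout(4) → N4(back v1 [r])
[11] deliver 4→2 → N2(back v1 [r])
[12] deliver 2→4 → ∅
[13] deliver 4→0 → N0(back v1 [r])
[14] deliver 0→4 → ∅
[15] deliver 4→3 → N3(back v1 [r])
[16] deliver 3→4 → ∅
[17] deliver 4→1 → N1(prim v1 [r])
[18] deliver 1→4 → ∅

1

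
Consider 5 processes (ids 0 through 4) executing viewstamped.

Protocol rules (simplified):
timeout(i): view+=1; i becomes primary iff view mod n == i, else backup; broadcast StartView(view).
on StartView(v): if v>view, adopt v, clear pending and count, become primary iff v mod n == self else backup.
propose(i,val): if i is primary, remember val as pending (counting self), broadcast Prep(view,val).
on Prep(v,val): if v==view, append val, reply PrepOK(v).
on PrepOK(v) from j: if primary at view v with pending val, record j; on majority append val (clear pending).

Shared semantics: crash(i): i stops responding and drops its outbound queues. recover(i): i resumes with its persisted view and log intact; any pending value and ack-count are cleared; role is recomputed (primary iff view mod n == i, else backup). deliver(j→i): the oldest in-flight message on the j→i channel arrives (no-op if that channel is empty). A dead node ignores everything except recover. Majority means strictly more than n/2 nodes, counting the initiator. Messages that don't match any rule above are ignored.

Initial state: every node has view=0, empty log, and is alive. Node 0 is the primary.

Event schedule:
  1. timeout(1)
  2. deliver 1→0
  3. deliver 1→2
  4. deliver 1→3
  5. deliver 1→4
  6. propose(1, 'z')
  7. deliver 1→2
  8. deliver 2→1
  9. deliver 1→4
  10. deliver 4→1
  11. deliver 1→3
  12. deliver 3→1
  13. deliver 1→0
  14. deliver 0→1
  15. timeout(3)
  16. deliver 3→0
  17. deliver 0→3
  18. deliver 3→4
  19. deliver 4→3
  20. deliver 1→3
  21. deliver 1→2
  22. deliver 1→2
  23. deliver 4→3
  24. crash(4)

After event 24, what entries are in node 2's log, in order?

e1 timeout(1): 1[prim,v=1,-]
e2 deliver 1→0: 0[back,v=1,-]
e3 deliver 1→2: 2[back,v=1,-]
e4 deliver 1→3: 3[back,v=1,-]
e5 deliver 1→4: 4[back,v=1,-]
e6 propose(1,'z'): ·
e7 deliver 1→2: 2[back,v=1,z]
e8 deliver 2→1: ·
e9 deliver 1→4: 4[back,v=1,z]
e10 deliver 4→1: 1[prim,v=1,z]
e11 deliver 1→3: 3[back,v=1,z]
e12 deliver 3→1: ·
e13 deliver 1→0: 0[back,v=1,z]
e14 deliver 0→1: ·
e15 timeout(3): 3[back,v=2,z]
e16 deliver 3→0: 0[back,v=2,z]
e17 deliver 0→3: ·
e18 deliver 3→4: 4[back,v=2,z]
e19 deliver 4→3: ·
e20 deliver 1→3: ·
e21 deliver 1→2: ·
e22 deliver 1→2: ·
e23 deliver 4→3: ·
e24 crash(4): 4[✗back,v=2,z]

z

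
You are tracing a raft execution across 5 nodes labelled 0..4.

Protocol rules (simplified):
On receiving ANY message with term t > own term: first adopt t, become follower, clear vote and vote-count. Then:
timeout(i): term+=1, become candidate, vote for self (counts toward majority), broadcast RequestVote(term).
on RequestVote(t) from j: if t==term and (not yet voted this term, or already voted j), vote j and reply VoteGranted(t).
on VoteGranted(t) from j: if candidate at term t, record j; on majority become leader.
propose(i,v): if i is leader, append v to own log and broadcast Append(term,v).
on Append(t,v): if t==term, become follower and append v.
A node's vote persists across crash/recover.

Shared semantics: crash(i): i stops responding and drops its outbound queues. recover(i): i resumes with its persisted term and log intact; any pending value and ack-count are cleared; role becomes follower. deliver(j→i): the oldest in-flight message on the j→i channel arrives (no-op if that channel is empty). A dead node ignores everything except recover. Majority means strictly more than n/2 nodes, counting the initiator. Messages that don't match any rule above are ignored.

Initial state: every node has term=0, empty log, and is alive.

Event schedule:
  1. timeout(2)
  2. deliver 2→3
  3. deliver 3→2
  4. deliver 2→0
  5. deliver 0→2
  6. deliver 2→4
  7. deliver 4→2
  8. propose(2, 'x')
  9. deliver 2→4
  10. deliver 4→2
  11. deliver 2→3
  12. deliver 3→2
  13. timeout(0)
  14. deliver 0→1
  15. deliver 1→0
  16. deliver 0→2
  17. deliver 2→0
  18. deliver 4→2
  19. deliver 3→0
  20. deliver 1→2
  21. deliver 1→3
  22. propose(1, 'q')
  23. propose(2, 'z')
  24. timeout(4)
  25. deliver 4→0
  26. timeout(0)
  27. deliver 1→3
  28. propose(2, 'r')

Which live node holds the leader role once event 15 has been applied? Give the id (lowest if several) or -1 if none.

step 1 timeout(2): 2={cand,t=1,log=-}
step 2 deliver 2→3: 3={foll,t=1,log=-}
step 3 deliver 3→2: —
step 4 deliver 2→0: 0={foll,t=1,log=-}
step 5 deliver 0→2: 2={lead,t=1,log=-}
step 6 deliver 2→4: 4={foll,t=1,log=-}
step 7 deliver 4→2: —
step 8 propose(2,'x'): 2={lead,t=1,log=x}
step 9 deliver 2→4: 4={foll,t=1,log=x}
step 10 deliver 4→2: —
step 11 deliver 2→3: 3={foll,t=1,log=x}
step 12 deliver 3→2: —
step 13 timeout(0): 0={cand,t=2,log=-}
step 14 deliver 0→1: 1={foll,t=2,log=-}
step 15 deliver 1→0: —

2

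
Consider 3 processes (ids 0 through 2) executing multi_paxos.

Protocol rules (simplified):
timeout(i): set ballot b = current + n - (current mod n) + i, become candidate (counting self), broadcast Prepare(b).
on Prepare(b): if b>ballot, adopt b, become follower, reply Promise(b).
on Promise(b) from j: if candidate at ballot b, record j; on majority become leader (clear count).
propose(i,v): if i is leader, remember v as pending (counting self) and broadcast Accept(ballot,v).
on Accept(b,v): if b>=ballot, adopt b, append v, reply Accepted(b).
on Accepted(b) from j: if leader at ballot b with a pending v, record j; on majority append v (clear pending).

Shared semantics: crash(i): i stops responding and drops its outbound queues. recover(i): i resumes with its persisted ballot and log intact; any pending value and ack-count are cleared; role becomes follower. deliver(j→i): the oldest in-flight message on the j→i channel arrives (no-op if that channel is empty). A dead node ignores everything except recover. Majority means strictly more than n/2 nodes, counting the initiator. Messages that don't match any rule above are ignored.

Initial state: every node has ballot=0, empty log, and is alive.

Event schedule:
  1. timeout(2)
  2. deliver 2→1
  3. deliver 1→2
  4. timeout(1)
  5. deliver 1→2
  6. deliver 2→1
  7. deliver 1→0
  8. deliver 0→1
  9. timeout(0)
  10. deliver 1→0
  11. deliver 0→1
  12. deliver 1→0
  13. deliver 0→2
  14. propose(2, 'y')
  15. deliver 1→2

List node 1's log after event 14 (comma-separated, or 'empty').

empty

after 1 — timeout(2): n2:cand/b5/[-]
after 2 — deliver 2→1: n1:foll/b5/[-]
after 3 — deliver 1→2: n2:lead/b5/[-]
after 4 — timeout(1): n1:cand/b7/[-]
after 5 — deliver 1→2: n2:foll/b7/[-]
after 6 — deliver 2→1: n1:lead/b7/[-]
after 7 — deliver 1→0: n0:foll/b7/[-]
after 8 — deliver 0→1: ·
after 9 — timeout(0): n0:cand/b9/[-]
after 10 — deliver 1→0: ·
after 11 — deliver 0→1: n1:foll/b9/[-]
after 12 — deliver 1→0: n0:lead/b9/[-]
after 13 — deliver 0→2: n2:foll/b9/[-]
after 14 — propose(2,'y'): ·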